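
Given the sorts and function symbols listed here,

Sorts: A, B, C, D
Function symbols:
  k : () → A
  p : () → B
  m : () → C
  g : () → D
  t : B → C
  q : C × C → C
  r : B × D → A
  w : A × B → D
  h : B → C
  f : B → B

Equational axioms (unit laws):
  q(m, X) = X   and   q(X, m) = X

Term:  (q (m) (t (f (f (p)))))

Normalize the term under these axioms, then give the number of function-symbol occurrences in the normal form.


1. (q (m) (t (f (f (p)))))  →  (t (f (f (p))))
normal form: (t (f (f (p))))

size = 4


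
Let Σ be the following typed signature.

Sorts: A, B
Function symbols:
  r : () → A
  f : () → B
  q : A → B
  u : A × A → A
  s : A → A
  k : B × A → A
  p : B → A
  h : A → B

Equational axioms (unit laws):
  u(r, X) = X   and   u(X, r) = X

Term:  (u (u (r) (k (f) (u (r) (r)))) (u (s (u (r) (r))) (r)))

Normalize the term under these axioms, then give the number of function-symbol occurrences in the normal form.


size = 6

1. (u (u (r) (k (f) (u (r) (r)))) (u (s (u (r) (r))) (r)))  →  (u (k (f) (u (r) (r))) (u (s (u (r) (r))) (r)))
2. (u (k (f) (u (r) (r))) (u (s (u (r) (r))) (r)))  →  (u (k (f) (r)) (u (s (u (r) (r))) (r)))
3. (u (k (f) (r)) (u (s (u (r) (r))) (r)))  →  (u (k (f) (r)) (s (u (r) (r))))
4. (u (k (f) (r)) (s (u (r) (r))))  →  (u (k (f) (r)) (s (r)))
normal form: (u (k (f) (r)) (s (r)))


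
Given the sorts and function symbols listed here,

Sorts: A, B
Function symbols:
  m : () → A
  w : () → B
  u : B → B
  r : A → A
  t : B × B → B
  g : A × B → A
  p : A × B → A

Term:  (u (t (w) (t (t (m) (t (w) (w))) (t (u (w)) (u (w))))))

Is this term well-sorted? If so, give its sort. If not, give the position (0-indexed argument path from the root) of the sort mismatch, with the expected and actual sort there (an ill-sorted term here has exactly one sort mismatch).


ill-sorted at position [0, 1, 0, 0]: expected B, got A

    (w) : B
        (m) : A
          (w) : B
          (w) : B
        (t (w) (w)) : B
      (t (m) (t (w) (w))) : ✗ arg 0 at [0, 1, 0, 0] has sort A, expected B
          (w) : B
        (u (w)) : B
          (w) : B
        (u (w)) : B
      (t (u (w)) (u (w))) : B


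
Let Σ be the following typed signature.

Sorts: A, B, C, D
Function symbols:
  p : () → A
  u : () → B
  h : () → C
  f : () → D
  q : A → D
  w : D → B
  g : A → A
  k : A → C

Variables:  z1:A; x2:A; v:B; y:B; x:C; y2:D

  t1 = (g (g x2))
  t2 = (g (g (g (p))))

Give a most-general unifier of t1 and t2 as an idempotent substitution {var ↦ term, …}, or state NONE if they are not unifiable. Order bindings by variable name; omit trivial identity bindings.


{x2 ↦ (g (p))}


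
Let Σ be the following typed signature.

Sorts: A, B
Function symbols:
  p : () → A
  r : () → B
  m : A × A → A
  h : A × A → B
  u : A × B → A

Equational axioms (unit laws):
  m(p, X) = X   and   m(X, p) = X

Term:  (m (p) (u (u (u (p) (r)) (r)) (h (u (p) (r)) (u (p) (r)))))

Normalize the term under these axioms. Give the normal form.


normal form = (u (u (u (p) (r)) (r)) (h (u (p) (r)) (u (p) (r))))

1. (m (p) (u (u (u (p) (r)) (r)) (h (u (p) (r)) (u (p) (r)))))  →  (u (u (u (p) (r)) (r)) (h (u (p) (r)) (u (p) (r))))


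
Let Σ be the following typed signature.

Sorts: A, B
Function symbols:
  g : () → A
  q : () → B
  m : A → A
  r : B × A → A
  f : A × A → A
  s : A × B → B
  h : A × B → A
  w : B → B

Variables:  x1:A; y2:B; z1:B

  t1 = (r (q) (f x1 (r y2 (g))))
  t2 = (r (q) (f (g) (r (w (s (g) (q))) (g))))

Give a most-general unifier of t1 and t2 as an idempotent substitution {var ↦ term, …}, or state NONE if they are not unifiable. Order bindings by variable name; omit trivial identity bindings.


{x1 ↦ (g), y2 ↦ (w (s (g) (q)))}


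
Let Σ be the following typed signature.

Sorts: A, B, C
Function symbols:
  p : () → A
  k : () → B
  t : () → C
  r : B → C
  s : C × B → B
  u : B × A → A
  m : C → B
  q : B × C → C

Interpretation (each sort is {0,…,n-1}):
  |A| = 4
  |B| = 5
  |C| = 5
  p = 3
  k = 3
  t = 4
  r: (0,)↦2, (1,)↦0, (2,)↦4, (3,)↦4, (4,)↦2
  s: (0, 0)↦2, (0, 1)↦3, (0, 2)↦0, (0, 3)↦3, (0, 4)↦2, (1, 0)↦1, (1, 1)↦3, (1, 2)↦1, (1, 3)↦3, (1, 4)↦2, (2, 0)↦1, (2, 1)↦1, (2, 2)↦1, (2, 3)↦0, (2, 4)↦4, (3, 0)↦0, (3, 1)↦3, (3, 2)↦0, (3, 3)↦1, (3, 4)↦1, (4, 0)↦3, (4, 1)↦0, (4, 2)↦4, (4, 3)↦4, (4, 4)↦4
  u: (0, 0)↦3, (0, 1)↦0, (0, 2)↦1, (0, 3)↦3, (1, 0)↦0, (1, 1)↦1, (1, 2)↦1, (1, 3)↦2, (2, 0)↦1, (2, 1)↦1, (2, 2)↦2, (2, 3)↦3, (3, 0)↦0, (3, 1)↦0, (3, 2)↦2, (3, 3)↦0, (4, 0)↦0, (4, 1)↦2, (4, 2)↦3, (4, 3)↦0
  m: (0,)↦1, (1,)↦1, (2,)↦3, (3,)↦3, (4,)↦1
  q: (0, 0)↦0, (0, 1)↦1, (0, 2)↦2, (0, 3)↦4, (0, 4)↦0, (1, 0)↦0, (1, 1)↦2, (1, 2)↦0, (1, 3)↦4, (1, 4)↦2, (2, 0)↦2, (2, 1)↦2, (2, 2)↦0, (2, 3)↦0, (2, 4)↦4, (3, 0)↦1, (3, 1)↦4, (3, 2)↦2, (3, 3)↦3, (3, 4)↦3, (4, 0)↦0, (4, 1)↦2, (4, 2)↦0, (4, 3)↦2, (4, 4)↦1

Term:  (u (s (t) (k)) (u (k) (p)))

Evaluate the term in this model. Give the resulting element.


  t = 4
  k = 3
  (s (t) (k)) = s(4, 3) = 4
  k = 3
  p = 3
  (u (k) (p)) = u(3, 3) = 0
  (u (s (t) (k)) (u (k) (p))) = u(4, 0) = 0

value = 0


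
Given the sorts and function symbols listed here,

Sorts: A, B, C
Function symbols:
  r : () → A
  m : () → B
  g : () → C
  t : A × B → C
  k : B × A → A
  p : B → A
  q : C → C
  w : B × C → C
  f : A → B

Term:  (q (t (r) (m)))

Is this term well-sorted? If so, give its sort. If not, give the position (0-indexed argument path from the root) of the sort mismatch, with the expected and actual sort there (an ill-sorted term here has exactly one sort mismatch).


    (r) : A
    (m) : B
  (t (r) (m)) : C
(q (t (r) (m))) : C

well-sorted; sort = C


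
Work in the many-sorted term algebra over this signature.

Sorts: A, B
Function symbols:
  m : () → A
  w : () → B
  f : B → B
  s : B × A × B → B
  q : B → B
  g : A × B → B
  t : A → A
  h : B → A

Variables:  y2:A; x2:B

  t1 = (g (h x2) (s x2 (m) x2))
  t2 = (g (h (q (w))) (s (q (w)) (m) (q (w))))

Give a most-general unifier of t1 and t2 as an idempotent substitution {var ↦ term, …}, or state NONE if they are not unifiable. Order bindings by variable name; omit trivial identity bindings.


{x2 ↦ (q (w))}


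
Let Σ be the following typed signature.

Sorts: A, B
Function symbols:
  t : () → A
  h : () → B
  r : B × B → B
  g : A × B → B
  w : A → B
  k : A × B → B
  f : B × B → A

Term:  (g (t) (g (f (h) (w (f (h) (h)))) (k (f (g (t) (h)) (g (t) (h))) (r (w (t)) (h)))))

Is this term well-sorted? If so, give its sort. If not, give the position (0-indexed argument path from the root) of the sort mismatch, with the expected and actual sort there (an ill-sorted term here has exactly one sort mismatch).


well-sorted; sort = B

  (t) : A
      (h) : B
          (h) : B
          (h) : B
        (f (h) (h)) : A
      (w (f (h) (h))) : B
    (f (h) (w (f (h) (h)))) : A
          (t) : A
          (h) : B
        (g (t) (h)) : B
          (t) : A
          (h) : B
        (g (t) (h)) : B
      (f (g (t) (h)) (g (t) (h))) : A
          (t) : A
        (w (t)) : B
        (h) : B
      (r (w (t)) (h)) : B
    (k (f (g (t) (h)) (g (t) (h))) (r (w (t)) (h))) : B
  (g (f (h) (w (f (h) (h)))) (k (f (g (t) (h)) (g (t) (h))) (r (w (t)) (h)))) : B
(g (t) (g (f (h) (w (f (h) (h)))) (k (f (g (t) (h)) (g (t) (h))) (r (w (t)) (h))))) : B


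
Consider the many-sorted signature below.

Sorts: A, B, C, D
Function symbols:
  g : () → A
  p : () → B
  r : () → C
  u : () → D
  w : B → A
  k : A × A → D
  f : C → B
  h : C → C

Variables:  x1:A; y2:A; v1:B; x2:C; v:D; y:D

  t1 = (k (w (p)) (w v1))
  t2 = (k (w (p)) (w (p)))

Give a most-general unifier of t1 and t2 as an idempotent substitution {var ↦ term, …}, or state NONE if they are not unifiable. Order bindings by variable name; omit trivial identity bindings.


{v1 ↦ (p)}


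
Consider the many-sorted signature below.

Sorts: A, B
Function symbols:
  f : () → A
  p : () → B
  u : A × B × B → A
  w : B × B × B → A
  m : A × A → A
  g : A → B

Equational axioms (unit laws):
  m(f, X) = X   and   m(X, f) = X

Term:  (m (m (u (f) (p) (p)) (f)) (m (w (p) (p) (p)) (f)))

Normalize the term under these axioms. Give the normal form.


1. (m (m (u (f) (p) (p)) (f)) (m (w (p) (p) (p)) (f)))  →  (m (u (f) (p) (p)) (m (w (p) (p) (p)) (f)))
2. (m (u (f) (p) (p)) (m (w (p) (p) (p)) (f)))  →  (m (u (f) (p) (p)) (w (p) (p) (p)))

normal form = (m (u (f) (p) (p)) (w (p) (p) (p)))


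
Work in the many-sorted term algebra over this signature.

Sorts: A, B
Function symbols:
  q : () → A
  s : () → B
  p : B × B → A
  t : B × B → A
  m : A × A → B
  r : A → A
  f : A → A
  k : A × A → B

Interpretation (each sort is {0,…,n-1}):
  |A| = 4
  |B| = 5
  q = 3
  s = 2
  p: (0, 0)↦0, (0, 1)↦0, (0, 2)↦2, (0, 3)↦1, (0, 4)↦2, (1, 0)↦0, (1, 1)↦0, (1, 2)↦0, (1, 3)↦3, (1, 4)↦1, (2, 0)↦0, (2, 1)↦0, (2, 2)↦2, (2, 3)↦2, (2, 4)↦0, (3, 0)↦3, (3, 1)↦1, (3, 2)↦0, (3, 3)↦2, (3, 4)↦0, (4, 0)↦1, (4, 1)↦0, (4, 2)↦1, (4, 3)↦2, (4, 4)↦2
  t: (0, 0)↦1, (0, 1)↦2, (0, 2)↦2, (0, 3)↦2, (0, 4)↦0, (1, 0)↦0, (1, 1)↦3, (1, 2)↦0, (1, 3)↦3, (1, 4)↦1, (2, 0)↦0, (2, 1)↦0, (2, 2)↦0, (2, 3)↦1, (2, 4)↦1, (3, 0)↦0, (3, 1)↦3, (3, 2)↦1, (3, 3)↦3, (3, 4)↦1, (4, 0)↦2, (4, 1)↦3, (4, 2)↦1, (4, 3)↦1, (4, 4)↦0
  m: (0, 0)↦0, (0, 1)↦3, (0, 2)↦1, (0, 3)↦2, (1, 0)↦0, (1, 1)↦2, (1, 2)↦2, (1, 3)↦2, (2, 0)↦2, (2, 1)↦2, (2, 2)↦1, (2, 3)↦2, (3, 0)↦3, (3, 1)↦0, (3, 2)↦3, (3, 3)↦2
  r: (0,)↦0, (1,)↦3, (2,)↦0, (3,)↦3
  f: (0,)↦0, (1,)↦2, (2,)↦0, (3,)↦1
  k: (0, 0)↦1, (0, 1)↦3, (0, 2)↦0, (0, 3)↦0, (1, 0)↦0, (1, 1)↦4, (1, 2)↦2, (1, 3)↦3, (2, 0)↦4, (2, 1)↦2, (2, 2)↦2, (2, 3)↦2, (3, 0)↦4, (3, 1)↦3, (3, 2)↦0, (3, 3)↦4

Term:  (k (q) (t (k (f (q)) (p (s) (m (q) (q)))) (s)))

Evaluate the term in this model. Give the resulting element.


value = 4

  q = 3
  q = 3
  (f (q)) = f(3,) = 1
  s = 2
  q = 3
  q = 3
  (m (q) (q)) = m(3, 3) = 2
  (p (s) (m (q) (q))) = p(2, 2) = 2
  (k (f (q)) (p (s) (m (q) (q)))) = k(1, 2) = 2
  s = 2
  (t (k (f (q)) (p (s) (m (q) (q)))) (s)) = t(2, 2) = 0
  (k (q) (t (k (f (q)) (p (s) (m (q) (q)))) (s))) = k(3, 0) = 4


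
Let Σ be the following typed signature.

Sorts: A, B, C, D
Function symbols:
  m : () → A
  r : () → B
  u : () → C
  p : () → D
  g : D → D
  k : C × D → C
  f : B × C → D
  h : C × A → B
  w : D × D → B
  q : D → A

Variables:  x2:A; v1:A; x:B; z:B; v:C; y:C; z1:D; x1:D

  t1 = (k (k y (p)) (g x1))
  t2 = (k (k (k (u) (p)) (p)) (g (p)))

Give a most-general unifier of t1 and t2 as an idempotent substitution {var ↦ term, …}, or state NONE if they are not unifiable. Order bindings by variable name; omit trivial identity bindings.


{x1 ↦ (p), y ↦ (k (u) (p))}


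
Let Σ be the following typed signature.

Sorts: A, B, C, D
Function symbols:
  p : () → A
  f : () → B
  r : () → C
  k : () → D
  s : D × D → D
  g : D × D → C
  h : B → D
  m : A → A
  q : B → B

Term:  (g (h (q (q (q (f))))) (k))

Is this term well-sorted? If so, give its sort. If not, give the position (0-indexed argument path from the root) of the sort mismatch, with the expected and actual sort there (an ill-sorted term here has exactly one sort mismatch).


          (f) : B
        (q (f)) : B
      (q (q (f))) : B
    (q (q (q (f)))) : B
  (h (q (q (q (f))))) : D
  (k) : D
(g (h (q (q (q (f))))) (k)) : C

well-sorted; sort = C


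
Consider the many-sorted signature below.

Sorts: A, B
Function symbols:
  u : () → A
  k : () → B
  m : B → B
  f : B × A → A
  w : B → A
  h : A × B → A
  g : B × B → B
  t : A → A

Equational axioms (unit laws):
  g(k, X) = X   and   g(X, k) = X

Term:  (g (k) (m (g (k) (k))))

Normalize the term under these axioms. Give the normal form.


normal form = (m (k))

1. (g (k) (m (g (k) (k))))  →  (m (g (k) (k)))
2. (m (g (k) (k)))  →  (m (k))


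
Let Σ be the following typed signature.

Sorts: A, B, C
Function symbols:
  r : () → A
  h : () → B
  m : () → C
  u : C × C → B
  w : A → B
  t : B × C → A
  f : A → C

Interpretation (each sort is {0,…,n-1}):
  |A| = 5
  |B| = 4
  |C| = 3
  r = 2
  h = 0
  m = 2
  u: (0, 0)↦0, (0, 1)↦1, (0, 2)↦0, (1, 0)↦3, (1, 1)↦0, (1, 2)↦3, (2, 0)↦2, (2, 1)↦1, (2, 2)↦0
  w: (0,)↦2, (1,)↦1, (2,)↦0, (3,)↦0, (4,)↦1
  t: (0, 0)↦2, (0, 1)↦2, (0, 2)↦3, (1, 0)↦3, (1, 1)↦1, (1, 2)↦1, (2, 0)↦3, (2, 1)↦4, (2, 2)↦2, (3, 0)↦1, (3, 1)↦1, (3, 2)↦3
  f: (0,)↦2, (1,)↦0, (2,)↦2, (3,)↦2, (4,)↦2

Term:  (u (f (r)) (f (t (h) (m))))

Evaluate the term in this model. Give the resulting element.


  r = 2
  (f (r)) = f(2,) = 2
  h = 0
  m = 2
  (t (h) (m)) = t(0, 2) = 3
  (f (t (h) (m))) = f(3,) = 2
  (u (f (r)) (f (t (h) (m)))) = u(2, 2) = 0

value = 0


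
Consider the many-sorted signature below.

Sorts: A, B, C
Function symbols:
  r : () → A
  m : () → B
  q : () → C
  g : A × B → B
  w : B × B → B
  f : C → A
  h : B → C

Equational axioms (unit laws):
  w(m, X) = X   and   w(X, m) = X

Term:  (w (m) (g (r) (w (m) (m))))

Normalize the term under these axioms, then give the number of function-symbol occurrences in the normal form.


size = 3

1. (w (m) (g (r) (w (m) (m))))  →  (g (r) (w (m) (m)))
2. (g (r) (w (m) (m)))  →  (g (r) (m))
normal form: (g (r) (m))


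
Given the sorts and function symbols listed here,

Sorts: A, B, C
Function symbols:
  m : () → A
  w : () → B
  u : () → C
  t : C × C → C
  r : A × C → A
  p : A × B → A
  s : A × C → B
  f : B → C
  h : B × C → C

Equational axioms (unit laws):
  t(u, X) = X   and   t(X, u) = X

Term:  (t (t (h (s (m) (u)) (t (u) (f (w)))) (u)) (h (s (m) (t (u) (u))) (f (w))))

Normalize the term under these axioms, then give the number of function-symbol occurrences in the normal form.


size = 13

1. (t (t (h (s (m) (u)) (t (u) (f (w)))) (u)) (h (s (m) (t (u) (u))) (f (w))))  →  (t (h (s (m) (u)) (t (u) (f (w)))) (h (s (m) (t (u) (u))) (f (w))))
2. (t (h (s (m) (u)) (t (u) (f (w)))) (h (s (m) (t (u) (u))) (f (w))))  →  (t (h (s (m) (u)) (f (w))) (h (s (m) (t (u) (u))) (f (w))))
3. (t (h (s (m) (u)) (f (w))) (h (s (m) (t (u) (u))) (f (w))))  →  (t (h (s (m) (u)) (f (w))) (h (s (m) (u)) (f (w))))
normal form: (t (h (s (m) (u)) (f (w))) (h (s (m) (u)) (f (w))))


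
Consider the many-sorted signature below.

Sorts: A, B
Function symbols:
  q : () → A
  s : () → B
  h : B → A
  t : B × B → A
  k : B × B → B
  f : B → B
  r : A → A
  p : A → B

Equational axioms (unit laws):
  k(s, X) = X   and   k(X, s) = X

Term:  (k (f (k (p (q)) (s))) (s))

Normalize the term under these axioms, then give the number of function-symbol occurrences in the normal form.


size = 3

1. (k (f (k (p (q)) (s))) (s))  →  (f (k (p (q)) (s)))
2. (f (k (p (q)) (s)))  →  (f (p (q)))
normal form: (f (p (q)))


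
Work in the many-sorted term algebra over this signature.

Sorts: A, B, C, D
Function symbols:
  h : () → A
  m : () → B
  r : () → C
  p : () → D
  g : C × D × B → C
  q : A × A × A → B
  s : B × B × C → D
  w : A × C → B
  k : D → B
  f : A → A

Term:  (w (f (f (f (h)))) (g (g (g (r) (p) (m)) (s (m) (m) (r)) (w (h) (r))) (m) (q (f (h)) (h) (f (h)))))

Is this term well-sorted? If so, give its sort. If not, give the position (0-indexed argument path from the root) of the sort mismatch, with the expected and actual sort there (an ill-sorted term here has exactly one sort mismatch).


        (h) : A
      (f (h)) : A
    (f (f (h))) : A
  (f (f (f (h)))) : A
        (r) : C
        (p) : D
        (m) : B
      (g (r) (p) (m)) : C
        (m) : B
        (m) : B
        (r) : C
      (s (m) (m) (r)) : D
        (h) : A
        (r) : C
      (w (h) (r)) : B
    (g (g (r) (p) (m)) (s (m) (m) (r)) (w (h) (r))) : C
    (m) : B
        (h) : A
      (f (h)) : A
      (h) : A
        (h) : A
      (f (h)) : A
    (q (f (h)) (h) (f (h))) : B
  (g (g (g (r) (p) (m)) (s (m) (m) (r)) (w (h) (r))) (m) (q (f (h)) (h) (f (h)))) : ✗ arg 1 at [1, 1] has sort B, expected D

ill-sorted at position [1, 1]: expected D, got B


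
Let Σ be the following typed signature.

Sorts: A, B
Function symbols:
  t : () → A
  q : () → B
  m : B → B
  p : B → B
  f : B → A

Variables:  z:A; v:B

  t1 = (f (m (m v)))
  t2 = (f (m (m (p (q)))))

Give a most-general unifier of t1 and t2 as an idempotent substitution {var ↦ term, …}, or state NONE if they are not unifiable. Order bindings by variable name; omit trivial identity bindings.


{v ↦ (p (q))}


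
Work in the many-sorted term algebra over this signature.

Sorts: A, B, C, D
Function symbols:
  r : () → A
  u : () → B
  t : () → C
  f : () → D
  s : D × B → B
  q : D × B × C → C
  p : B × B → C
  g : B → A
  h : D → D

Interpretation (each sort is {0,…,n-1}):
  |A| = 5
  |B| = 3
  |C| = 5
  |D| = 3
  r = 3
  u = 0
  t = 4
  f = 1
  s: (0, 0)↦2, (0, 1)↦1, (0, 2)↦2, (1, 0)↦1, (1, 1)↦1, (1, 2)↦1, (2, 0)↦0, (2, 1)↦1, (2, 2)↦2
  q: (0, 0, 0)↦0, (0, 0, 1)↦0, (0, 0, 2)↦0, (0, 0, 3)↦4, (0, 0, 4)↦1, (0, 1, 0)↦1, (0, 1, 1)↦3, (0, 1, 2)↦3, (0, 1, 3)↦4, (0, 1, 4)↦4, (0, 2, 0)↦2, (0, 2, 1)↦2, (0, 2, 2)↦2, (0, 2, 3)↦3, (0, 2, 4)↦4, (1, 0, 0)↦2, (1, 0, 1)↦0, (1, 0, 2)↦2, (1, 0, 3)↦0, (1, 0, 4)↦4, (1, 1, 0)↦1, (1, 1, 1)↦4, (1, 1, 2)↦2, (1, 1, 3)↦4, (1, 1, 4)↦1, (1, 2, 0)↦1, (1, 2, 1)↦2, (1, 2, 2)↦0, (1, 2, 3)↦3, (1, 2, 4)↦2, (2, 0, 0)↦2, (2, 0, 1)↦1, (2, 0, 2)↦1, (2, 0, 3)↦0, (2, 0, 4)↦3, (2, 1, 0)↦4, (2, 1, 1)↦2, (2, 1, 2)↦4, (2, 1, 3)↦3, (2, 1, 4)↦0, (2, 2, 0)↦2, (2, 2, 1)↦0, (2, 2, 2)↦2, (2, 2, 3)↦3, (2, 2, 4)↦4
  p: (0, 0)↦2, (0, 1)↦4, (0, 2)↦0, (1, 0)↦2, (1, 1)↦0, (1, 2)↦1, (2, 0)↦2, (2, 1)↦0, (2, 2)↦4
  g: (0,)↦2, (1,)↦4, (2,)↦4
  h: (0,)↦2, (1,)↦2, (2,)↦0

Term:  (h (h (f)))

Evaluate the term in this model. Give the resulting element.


  f = 1
  (h (f)) = h(1,) = 2
  (h (h (f))) = h(2,) = 0

value = 0


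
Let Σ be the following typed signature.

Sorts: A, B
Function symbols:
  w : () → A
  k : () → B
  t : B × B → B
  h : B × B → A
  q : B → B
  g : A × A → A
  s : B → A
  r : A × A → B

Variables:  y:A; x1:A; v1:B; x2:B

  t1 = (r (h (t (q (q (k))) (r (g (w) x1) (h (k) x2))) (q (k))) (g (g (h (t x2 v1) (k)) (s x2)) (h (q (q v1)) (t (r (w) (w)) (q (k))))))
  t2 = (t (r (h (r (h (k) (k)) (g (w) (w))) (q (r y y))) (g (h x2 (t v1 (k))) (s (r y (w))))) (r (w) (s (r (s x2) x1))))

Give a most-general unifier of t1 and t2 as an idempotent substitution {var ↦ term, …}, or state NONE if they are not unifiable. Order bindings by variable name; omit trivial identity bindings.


NONE (not unifiable)

head clash or occurs-check failure — not unifiable


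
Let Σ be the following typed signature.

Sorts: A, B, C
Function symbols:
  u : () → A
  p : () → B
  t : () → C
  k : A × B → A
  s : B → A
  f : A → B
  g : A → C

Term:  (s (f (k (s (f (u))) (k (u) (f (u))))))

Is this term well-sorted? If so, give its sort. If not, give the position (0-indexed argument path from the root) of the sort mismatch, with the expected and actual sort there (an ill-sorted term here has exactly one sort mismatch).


ill-sorted at position [0, 0, 1]: expected B, got A

          (u) : A
        (f (u)) : B
      (s (f (u))) : A
        (u) : A
          (u) : A
        (f (u)) : B
      (k (u) (f (u))) : A
    (k (s (f (u))) (k (u) (f (u)))) : ✗ arg 1 at [0, 0, 1] has sort A, expected B


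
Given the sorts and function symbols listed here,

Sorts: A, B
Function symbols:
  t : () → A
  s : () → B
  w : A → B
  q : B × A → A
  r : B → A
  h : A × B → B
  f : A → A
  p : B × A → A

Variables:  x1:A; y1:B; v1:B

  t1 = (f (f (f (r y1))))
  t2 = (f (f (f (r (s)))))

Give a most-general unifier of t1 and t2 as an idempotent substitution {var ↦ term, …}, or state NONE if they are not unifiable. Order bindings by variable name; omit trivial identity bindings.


{y1 ↦ (s)}


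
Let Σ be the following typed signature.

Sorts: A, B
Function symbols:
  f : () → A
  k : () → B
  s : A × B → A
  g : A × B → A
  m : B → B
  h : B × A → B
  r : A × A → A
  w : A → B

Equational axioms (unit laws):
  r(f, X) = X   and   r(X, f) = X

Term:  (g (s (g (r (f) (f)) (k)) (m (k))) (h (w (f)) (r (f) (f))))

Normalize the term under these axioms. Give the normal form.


1. (g (s (g (r (f) (f)) (k)) (m (k))) (h (w (f)) (r (f) (f))))  →  (g (s (g (f) (k)) (m (k))) (h (w (f)) (r (f) (f))))
2. (g (s (g (f) (k)) (m (k))) (h (w (f)) (r (f) (f))))  →  (g (s (g (f) (k)) (m (k))) (h (w (f)) (f)))

normal form = (g (s (g (f) (k)) (m (k))) (h (w (f)) (f)))


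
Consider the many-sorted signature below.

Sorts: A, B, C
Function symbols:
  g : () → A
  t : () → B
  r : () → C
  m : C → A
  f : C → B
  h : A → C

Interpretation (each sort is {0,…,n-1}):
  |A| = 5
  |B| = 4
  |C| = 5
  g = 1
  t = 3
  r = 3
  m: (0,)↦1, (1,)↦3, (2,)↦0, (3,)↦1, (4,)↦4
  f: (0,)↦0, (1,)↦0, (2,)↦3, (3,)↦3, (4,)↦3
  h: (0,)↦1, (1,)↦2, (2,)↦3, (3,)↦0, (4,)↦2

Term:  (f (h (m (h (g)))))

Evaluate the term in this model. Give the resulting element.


  g = 1
  (h (g)) = h(1,) = 2
  (m (h (g))) = m(2,) = 0
  (h (m (h (g)))) = h(0,) = 1
  (f (h (m (h (g))))) = f(1,) = 0

value = 0


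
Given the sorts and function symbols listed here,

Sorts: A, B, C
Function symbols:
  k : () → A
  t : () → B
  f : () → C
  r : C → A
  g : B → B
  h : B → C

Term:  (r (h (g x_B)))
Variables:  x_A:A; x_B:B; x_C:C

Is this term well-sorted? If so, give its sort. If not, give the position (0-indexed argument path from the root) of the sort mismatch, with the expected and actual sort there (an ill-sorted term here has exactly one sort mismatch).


well-sorted; sort = A

      x_B : B
    (g x_B) : B
  (h (g x_B)) : C
(r (h (g x_B))) : A


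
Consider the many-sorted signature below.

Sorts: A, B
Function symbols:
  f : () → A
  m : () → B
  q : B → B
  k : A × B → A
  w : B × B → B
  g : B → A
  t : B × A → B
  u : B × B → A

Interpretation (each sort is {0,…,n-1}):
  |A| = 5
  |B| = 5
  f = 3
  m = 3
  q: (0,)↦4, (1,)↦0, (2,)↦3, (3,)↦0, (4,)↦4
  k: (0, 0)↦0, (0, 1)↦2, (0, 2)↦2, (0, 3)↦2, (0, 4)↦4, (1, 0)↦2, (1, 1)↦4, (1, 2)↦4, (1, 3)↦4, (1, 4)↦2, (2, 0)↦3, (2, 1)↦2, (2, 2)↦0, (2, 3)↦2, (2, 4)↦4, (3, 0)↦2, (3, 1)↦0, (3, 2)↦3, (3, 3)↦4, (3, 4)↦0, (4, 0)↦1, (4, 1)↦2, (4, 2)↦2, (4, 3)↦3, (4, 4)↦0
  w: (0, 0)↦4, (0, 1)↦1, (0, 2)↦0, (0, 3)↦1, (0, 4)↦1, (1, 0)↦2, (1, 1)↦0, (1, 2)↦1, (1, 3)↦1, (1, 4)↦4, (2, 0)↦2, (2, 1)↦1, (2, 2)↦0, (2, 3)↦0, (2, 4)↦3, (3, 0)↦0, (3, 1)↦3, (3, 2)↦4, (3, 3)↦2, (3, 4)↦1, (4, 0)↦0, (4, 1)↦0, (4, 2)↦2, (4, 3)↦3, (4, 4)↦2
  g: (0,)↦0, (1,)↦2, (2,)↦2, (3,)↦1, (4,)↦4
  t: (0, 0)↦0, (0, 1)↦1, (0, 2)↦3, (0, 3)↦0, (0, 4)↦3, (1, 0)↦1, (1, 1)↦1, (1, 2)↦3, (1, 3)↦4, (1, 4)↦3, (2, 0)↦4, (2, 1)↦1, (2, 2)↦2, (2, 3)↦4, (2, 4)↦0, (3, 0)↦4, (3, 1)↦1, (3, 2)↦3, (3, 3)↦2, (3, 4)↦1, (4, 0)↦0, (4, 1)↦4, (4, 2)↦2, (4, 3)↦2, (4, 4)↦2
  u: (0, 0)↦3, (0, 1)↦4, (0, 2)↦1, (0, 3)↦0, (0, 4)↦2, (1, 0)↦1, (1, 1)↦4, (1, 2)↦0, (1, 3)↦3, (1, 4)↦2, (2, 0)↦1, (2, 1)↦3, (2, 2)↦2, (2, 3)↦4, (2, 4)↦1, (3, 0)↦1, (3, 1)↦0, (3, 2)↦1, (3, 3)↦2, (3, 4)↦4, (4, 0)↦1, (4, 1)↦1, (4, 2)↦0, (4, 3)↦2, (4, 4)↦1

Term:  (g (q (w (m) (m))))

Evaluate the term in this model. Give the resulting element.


  m = 3
  m = 3
  (w (m) (m)) = w(3, 3) = 2
  (q (w (m) (m))) = q(2,) = 3
  (g (q (w (m) (m)))) = g(3,) = 1

value = 1


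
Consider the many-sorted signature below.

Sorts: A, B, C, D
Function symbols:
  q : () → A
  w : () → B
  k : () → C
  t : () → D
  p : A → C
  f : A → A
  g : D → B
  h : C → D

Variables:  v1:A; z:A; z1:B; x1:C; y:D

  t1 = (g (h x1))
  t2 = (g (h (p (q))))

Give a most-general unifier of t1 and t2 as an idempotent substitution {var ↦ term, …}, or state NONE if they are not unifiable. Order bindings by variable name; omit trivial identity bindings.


{x1 ↦ (p (q))}


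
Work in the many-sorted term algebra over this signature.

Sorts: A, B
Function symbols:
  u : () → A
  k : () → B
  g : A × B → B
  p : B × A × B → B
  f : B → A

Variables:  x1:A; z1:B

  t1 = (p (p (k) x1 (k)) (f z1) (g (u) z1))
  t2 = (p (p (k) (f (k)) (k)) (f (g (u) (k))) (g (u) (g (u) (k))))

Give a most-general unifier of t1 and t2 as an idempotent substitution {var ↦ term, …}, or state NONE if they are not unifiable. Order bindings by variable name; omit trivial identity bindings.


{x1 ↦ (f (k)), z1 ↦ (g (u) (k))}


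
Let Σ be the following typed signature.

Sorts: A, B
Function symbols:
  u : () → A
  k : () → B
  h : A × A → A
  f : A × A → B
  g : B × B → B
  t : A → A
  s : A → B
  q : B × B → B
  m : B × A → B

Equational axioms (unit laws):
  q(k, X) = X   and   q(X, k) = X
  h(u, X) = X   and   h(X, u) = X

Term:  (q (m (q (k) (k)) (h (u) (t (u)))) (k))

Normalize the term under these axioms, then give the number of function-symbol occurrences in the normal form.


size = 4

1. (q (m (q (k) (k)) (h (u) (t (u)))) (k))  →  (m (q (k) (k)) (h (u) (t (u))))
2. (m (q (k) (k)) (h (u) (t (u))))  →  (m (k) (h (u) (t (u))))
3. (m (k) (h (u) (t (u))))  →  (m (k) (t (u)))
normal form: (m (k) (t (u)))


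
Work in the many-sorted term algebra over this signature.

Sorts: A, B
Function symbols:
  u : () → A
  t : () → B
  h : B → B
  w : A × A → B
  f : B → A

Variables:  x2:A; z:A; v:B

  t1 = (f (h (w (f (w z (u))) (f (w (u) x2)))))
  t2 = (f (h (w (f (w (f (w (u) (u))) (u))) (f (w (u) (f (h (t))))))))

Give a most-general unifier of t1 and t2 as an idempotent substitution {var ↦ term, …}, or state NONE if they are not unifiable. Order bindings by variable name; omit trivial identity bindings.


{x2 ↦ (f (h (t))), z ↦ (f (w (u) (u)))}


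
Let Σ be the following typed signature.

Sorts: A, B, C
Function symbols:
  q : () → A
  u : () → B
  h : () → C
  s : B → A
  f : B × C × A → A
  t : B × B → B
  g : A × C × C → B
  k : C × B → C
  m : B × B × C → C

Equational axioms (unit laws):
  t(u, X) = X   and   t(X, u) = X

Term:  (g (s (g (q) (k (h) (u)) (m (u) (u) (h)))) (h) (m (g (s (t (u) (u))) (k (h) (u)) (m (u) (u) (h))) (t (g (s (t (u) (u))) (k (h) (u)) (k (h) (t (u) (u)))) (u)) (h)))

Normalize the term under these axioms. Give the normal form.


normal form = (g (s (g (q) (k (h) (u)) (m (u) (u) (h)))) (h) (m (g (s (u)) (k (h) (u)) (m (u) (u) (h))) (g (s (u)) (k (h) (u)) (k (h) (u))) (h)))

1. (g (s (g (q) (k (h) (u)) (m (u) (u) (h)))) (h) (m (g (s (t (u) (u))) (k (h) (u)) (m (u) (u) (h))) (t (g (s (t (u) (u))) (k (h) (u)) (k (h) (t (u) (u)))) (u)) (h)))  →  (g (s (g (q) (k (h) (u)) (m (u) (u) (h)))) (h) (m (g (s (u)) (k (h) (u)) (m (u) (u) (h))) (t (g (s (t (u) (u))) (k (h) (u)) (k (h) (t (u) (u)))) (u)) (h)))
2. (g (s (g (q) (k (h) (u)) (m (u) (u) (h)))) (h) (m (g (s (u)) (k (h) (u)) (m (u) (u) (h))) (t (g (s (t (u) (u))) (k (h) (u)) (k (h) (t (u) (u)))) (u)) (h)))  →  (g (s (g (q) (k (h) (u)) (m (u) (u) (h)))) (h) (m (g (s (u)) (k (h) (u)) (m (u) (u) (h))) (g (s (t (u) (u))) (k (h) (u)) (k (h) (t (u) (u)))) (h)))
3. (g (s (g (q) (k (h) (u)) (m (u) (u) (h)))) (h) (m (g (s (u)) (k (h) (u)) (m (u) (u) (h))) (g (s (t (u) (u))) (k (h) (u)) (k (h) (t (u) (u)))) (h)))  →  (g (s (g (q) (k (h) (u)) (m (u) (u) (h)))) (h) (m (g (s (u)) (k (h) (u)) (m (u) (u) (h))) (g (s (u)) (k (h) (u)) (k (h) (t (u) (u)))) (h)))
4. (g (s (g (q) (k (h) (u)) (m (u) (u) (h)))) (h) (m (g (s (u)) (k (h) (u)) (m (u) (u) (h))) (g (s (u)) (k (h) (u)) (k (h) (t (u) (u)))) (h)))  →  (g (s (g (q) (k (h) (u)) (m (u) (u) (h)))) (h) (m (g (s (u)) (k (h) (u)) (m (u) (u) (h))) (g (s (u)) (k (h) (u)) (k (h) (u))) (h)))


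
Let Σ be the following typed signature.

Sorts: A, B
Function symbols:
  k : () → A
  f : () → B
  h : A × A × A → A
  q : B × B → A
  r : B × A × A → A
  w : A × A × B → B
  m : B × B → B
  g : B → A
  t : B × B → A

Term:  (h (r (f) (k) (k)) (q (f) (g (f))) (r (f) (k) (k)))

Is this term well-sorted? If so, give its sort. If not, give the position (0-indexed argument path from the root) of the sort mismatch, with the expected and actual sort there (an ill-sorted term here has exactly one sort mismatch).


ill-sorted at position [1, 1]: expected B, got A

    (f) : B
    (k) : A
    (k) : A
  (r (f) (k) (k)) : A
    (f) : B
      (f) : B
    (g (f)) : A
  (q (f) (g (f))) : ✗ arg 1 at [1, 1] has sort A, expected B
    (f) : B
    (k) : A
    (k) : A
  (r (f) (k) (k)) : A


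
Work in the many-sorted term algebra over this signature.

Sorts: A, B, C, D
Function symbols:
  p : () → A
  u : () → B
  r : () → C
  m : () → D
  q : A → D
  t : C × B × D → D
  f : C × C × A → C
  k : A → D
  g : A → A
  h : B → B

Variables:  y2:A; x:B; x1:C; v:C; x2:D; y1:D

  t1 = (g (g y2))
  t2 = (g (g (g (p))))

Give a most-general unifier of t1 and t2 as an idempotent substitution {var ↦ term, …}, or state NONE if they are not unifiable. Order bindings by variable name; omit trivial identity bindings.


{y2 ↦ (g (p))}


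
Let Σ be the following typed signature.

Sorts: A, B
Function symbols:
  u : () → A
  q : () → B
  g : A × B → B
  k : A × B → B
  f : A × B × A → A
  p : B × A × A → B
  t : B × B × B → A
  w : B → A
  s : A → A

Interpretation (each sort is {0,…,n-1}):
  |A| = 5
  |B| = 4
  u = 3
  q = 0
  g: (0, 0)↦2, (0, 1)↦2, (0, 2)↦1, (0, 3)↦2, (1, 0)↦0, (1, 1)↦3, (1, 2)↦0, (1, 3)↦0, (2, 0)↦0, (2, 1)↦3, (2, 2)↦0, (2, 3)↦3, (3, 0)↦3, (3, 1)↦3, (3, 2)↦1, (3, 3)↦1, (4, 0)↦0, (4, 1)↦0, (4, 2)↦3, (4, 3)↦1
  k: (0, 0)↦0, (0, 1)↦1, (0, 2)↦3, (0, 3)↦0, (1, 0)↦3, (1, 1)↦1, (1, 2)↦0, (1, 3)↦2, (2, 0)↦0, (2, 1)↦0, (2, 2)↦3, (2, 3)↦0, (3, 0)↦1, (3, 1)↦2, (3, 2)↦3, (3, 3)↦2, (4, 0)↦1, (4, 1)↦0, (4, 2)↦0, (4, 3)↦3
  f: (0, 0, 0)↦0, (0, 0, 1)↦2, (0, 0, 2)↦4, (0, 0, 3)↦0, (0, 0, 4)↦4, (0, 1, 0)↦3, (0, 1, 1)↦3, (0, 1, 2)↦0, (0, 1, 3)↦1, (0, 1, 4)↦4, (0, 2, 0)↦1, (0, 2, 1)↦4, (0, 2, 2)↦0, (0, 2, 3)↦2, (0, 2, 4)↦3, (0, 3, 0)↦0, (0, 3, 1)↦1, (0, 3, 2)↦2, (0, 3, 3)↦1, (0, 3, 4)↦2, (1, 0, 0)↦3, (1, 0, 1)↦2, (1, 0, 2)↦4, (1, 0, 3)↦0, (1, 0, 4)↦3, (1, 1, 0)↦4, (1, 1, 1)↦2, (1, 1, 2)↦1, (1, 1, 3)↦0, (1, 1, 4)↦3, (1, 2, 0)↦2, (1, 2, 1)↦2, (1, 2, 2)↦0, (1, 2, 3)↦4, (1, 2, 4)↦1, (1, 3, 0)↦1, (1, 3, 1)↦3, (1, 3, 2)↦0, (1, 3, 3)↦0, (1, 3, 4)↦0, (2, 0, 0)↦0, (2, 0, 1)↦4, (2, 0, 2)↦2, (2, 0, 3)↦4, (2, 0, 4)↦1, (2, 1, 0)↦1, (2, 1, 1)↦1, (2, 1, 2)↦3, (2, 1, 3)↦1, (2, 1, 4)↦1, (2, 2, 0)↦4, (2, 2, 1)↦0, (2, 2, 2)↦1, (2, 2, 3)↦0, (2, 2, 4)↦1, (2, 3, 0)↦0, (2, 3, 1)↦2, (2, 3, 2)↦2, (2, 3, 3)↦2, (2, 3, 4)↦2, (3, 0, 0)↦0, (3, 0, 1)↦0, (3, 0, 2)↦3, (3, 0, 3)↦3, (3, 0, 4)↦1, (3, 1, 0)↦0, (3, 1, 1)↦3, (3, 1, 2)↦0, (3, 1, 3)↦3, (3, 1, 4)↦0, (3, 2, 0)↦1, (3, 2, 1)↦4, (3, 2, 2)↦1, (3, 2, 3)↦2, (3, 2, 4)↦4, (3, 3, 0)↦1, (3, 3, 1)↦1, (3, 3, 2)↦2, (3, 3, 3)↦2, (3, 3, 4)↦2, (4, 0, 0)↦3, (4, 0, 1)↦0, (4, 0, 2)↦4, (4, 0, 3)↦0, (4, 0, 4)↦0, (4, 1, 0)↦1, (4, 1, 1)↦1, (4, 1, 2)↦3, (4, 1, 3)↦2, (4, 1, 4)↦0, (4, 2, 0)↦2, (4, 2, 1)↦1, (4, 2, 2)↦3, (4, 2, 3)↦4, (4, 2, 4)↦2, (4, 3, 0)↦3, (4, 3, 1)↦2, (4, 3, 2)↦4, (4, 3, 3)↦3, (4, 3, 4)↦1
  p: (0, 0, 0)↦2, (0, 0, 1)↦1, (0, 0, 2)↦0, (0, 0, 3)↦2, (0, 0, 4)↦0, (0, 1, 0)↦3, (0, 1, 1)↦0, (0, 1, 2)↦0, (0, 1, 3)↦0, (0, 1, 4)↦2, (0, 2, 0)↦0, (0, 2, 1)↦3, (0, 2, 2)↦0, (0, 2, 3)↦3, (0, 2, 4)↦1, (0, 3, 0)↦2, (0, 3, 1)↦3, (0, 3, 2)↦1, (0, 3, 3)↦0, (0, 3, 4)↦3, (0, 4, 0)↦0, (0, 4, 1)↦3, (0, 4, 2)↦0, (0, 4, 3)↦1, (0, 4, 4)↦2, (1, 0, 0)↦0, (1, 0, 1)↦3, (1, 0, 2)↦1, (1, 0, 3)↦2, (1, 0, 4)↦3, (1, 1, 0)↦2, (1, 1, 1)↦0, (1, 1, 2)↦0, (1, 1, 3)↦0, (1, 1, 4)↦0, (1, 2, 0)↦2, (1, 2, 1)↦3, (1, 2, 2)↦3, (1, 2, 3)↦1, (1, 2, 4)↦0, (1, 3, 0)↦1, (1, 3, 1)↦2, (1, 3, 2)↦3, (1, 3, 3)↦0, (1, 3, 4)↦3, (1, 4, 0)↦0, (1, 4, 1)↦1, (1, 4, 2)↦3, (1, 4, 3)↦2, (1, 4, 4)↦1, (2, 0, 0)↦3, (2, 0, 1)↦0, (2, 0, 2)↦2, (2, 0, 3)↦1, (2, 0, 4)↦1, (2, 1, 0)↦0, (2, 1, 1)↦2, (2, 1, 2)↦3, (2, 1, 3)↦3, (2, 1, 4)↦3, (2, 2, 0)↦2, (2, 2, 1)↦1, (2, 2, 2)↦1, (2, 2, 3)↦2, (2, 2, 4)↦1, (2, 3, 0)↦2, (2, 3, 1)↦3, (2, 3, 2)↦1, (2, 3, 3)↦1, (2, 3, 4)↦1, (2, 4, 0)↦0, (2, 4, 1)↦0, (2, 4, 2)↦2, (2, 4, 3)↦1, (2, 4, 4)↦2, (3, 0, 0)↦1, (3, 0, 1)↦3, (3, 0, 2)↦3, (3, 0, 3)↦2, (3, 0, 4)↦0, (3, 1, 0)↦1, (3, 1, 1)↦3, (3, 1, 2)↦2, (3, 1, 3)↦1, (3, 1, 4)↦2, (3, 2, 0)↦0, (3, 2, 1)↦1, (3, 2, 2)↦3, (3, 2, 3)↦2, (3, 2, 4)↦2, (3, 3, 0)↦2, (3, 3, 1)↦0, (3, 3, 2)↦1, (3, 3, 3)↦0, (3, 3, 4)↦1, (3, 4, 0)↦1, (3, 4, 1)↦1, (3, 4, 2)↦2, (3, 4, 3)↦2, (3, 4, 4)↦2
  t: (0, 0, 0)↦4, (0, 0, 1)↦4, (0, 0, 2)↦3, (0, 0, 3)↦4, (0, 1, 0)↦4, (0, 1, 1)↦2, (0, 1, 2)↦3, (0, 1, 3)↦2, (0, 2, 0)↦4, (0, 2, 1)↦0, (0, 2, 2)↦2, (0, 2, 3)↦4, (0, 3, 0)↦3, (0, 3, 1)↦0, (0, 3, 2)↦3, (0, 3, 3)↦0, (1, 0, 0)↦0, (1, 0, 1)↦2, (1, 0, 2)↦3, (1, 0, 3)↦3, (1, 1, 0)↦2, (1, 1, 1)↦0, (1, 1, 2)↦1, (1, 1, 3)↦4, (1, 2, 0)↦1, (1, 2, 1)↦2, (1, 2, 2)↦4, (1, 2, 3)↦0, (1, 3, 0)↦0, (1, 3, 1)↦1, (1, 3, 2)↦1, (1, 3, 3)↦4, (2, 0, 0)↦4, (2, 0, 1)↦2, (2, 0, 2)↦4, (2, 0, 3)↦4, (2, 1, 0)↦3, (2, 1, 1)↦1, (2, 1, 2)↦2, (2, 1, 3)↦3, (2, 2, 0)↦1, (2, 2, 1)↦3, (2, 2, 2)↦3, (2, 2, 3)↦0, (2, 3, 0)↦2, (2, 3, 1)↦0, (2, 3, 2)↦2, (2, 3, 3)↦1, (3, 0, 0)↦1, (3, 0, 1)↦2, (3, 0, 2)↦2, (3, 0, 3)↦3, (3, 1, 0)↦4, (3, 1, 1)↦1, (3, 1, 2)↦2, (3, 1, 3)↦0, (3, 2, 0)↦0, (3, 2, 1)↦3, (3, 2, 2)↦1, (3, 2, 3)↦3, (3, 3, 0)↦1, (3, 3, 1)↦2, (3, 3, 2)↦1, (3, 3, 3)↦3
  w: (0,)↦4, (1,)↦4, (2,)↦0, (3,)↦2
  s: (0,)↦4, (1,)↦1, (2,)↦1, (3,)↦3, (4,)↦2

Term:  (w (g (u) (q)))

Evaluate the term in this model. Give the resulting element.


value = 2

  u = 3
  q = 0
  (g (u) (q)) = g(3, 0) = 3
  (w (g (u) (q))) = w(3,) = 2


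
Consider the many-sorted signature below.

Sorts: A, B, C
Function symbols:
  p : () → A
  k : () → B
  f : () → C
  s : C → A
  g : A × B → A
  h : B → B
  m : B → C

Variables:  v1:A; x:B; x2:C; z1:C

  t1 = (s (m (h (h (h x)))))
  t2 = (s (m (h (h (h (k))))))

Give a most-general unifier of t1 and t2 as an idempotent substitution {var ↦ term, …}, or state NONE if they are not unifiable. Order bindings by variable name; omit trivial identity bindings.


{x ↦ (k)}


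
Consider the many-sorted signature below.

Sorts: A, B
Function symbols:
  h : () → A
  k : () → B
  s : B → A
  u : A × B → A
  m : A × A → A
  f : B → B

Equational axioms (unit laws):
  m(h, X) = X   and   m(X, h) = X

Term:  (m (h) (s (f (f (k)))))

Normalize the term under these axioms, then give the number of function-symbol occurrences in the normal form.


1. (m (h) (s (f (f (k)))))  →  (s (f (f (k))))
normal form: (s (f (f (k))))

size = 4


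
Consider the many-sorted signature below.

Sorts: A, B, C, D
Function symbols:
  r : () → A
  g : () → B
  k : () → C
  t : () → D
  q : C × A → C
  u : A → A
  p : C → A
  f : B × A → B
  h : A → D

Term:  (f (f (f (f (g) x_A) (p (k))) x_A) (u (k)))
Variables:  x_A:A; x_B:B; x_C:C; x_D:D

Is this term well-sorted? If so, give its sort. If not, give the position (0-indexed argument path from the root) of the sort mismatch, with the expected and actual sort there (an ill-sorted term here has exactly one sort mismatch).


ill-sorted at position [1, 0]: expected A, got C

        (g) : B
        x_A : A
      (f (g) x_A) : B
        (k) : C
      (p (k)) : A
    (f (f (g) x_A) (p (k))) : B
    x_A : A
  (f (f (f (g) x_A) (p (k))) x_A) : B
    (k) : C
  (u (k)) : ✗ arg 0 at [1, 0] has sort C, expected A


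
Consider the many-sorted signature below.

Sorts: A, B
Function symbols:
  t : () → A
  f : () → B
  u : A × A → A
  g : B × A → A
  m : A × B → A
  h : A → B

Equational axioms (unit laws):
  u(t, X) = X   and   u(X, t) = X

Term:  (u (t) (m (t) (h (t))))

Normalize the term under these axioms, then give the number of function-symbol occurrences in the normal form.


1. (u (t) (m (t) (h (t))))  →  (m (t) (h (t)))
normal form: (m (t) (h (t)))

size = 4


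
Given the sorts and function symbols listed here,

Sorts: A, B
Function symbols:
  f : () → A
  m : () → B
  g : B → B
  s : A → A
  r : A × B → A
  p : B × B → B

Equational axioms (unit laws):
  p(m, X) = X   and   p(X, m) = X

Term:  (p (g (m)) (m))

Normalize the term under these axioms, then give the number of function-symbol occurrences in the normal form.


size = 2

1. (p (g (m)) (m))  →  (g (m))
normal form: (g (m))


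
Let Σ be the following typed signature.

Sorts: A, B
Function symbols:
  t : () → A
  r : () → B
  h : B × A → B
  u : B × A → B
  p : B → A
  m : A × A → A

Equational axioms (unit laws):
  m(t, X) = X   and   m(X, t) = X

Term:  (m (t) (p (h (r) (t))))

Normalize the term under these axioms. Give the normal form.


normal form = (p (h (r) (t)))

1. (m (t) (p (h (r) (t))))  →  (p (h (r) (t)))


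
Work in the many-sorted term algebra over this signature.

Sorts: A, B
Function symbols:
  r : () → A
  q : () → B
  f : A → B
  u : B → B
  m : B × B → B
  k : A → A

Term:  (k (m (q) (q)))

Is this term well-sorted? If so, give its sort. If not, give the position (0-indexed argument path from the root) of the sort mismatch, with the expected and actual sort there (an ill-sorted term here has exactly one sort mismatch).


    (q) : B
    (q) : B
  (m (q) (q)) : B
(k (m (q) (q))) : ✗ arg 0 at [0] has sort B, expected A

ill-sorted at position [0]: expected A, got B


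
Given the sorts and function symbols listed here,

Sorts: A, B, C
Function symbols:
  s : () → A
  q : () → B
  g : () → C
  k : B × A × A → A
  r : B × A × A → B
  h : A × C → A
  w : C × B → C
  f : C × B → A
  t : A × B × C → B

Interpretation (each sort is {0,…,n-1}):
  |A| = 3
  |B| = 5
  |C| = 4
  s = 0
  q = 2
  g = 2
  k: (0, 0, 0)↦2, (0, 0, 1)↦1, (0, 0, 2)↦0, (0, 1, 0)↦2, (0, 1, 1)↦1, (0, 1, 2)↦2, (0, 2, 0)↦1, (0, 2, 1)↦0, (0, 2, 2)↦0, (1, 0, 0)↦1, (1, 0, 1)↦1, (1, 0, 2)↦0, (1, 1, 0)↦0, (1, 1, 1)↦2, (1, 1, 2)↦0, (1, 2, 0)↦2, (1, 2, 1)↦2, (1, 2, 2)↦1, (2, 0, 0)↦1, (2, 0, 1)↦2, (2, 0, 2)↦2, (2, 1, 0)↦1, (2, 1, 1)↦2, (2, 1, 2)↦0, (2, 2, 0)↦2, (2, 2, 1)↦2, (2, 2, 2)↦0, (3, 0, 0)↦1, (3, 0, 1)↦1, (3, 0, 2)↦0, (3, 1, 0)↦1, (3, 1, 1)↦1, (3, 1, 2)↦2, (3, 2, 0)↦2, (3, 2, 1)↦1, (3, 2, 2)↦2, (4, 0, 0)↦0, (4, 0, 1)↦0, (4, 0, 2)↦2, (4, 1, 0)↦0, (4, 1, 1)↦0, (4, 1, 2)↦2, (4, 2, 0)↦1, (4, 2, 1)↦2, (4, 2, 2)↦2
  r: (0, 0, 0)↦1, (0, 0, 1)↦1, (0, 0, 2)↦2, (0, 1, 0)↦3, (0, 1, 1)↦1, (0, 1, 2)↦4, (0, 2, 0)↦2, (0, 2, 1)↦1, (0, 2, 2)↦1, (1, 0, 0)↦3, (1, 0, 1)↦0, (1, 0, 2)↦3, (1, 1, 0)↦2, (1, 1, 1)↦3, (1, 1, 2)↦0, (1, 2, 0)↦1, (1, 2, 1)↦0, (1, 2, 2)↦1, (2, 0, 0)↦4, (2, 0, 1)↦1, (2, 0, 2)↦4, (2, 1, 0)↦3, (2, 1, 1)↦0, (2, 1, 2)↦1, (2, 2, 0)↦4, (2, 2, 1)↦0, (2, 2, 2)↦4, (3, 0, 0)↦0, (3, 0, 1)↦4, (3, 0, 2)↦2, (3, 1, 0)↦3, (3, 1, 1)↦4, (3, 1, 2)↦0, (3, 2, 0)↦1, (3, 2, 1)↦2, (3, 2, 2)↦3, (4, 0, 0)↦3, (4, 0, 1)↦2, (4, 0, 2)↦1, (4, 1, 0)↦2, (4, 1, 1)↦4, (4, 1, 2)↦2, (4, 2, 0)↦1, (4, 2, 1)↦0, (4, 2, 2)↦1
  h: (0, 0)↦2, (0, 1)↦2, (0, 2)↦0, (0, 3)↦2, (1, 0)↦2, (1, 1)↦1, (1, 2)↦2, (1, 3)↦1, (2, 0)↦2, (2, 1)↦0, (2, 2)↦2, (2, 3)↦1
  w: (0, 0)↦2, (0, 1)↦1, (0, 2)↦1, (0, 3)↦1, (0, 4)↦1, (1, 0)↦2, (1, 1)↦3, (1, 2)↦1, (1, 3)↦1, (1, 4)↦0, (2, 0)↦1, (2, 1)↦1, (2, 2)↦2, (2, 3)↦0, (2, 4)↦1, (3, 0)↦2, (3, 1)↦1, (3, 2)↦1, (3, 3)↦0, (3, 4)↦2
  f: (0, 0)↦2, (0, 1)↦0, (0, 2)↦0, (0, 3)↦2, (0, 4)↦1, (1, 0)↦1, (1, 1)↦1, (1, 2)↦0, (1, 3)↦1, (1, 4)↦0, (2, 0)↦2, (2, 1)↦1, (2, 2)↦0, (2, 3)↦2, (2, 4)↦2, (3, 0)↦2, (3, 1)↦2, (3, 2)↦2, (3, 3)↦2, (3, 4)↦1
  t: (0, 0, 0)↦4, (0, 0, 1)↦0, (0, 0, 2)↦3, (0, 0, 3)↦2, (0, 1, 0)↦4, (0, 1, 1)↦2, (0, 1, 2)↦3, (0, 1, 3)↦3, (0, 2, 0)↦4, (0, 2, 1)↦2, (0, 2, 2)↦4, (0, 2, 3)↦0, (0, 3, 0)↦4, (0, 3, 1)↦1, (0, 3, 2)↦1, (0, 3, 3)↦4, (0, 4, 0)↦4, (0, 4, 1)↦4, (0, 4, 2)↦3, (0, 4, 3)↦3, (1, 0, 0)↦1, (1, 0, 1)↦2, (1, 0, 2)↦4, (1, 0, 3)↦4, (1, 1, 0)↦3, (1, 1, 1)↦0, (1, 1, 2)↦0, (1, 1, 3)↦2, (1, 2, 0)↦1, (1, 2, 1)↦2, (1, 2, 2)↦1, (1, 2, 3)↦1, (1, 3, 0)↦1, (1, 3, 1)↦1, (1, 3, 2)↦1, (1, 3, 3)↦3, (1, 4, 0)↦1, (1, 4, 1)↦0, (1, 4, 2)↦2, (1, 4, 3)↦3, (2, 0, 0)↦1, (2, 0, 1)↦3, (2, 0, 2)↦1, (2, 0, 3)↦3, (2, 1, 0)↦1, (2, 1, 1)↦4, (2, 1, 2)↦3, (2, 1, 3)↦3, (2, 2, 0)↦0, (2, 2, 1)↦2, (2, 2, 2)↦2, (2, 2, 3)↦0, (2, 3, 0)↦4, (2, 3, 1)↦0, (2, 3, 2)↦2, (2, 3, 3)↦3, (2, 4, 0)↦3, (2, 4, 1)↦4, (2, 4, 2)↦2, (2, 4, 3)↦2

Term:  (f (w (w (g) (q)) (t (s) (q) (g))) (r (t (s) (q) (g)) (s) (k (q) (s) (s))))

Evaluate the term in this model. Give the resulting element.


  g = 2
  q = 2
  (w (g) (q)) = w(2, 2) = 2
  s = 0
  q = 2
  g = 2
  (t (s) (q) (g)) = t(0, 2, 2) = 4
  (w (w (g) (q)) (t (s) (q) (g))) = w(2, 4) = 1
  s = 0
  q = 2
  g = 2
  (t (s) (q) (g)) = t(0, 2, 2) = 4
  s = 0
  q = 2
  s = 0
  s = 0
  (k (q) (s) (s)) = k(2, 0, 0) = 1
  (r (t (s) (q) (g)) (s) (k (q) (s) (s))) = r(4, 0, 1) = 2
  (f (w (w (g) (q)) (t (s) (q) (g))) (r (t (s) (q) (g)) (s) (k (q) (s) (s)))) = f(1, 2) = 0

value = 0
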